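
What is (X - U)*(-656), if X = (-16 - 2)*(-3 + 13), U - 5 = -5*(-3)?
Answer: 131200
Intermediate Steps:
U = 20 (U = 5 - 5*(-3) = 5 + 15 = 20)
X = -180 (X = -18*10 = -180)
(X - U)*(-656) = (-180 - 1*20)*(-656) = (-180 - 20)*(-656) = -200*(-656) = 131200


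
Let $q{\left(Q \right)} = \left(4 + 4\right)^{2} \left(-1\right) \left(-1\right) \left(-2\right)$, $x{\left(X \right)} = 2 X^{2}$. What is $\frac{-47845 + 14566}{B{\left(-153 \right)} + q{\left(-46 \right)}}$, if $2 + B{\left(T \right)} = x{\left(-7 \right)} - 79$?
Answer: $\frac{11093}{37} \approx 299.81$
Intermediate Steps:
$B{\left(T \right)} = 17$ ($B{\left(T \right)} = -2 + \left(2 \left(-7\right)^{2} - 79\right) = -2 + \left(2 \cdot 49 - 79\right) = -2 + \left(98 - 79\right) = -2 + 19 = 17$)
$q{\left(Q \right)} = -128$ ($q{\left(Q \right)} = 8^{2} \left(-1\right) \left(-1\right) \left(-2\right) = 64 \left(-1\right) \left(-1\right) \left(-2\right) = \left(-64\right) \left(-1\right) \left(-2\right) = 64 \left(-2\right) = -128$)
$\frac{-47845 + 14566}{B{\left(-153 \right)} + q{\left(-46 \right)}} = \frac{-47845 + 14566}{17 - 128} = - \frac{33279}{-111} = \left(-33279\right) \left(- \frac{1}{111}\right) = \frac{11093}{37}$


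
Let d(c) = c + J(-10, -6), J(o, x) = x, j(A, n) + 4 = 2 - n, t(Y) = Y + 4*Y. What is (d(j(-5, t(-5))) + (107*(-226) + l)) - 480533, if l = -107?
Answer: -504805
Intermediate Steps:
t(Y) = 5*Y
j(A, n) = -2 - n (j(A, n) = -4 + (2 - n) = -2 - n)
d(c) = -6 + c (d(c) = c - 6 = -6 + c)
(d(j(-5, t(-5))) + (107*(-226) + l)) - 480533 = ((-6 + (-2 - 5*(-5))) + (107*(-226) - 107)) - 480533 = ((-6 + (-2 - 1*(-25))) + (-24182 - 107)) - 480533 = ((-6 + (-2 + 25)) - 24289) - 480533 = ((-6 + 23) - 24289) - 480533 = (17 - 24289) - 480533 = -24272 - 480533 = -504805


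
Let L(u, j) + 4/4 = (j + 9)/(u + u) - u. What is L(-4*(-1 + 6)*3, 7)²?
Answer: 779689/225 ≈ 3465.3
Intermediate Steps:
L(u, j) = -1 - u + (9 + j)/(2*u) (L(u, j) = -1 + ((j + 9)/(u + u) - u) = -1 + ((9 + j)/((2*u)) - u) = -1 + ((9 + j)*(1/(2*u)) - u) = -1 + ((9 + j)/(2*u) - u) = -1 + (-u + (9 + j)/(2*u)) = -1 - u + (9 + j)/(2*u))
L(-4*(-1 + 6)*3, 7)² = ((9 + 7 - 2*-4*(-1 + 6)*3*(1 - 4*(-1 + 6)*3))/(2*((-4*(-1 + 6)*3))))² = ((9 + 7 - 2*-4*5*3*(1 - 4*5*3))/(2*((-4*5*3))))² = ((9 + 7 - 2*(-20*3)*(1 - 20*3))/(2*((-20*3))))² = ((½)*(9 + 7 - 2*(-60)*(1 - 60))/(-60))² = ((½)*(-1/60)*(9 + 7 - 2*(-60)*(-59)))² = ((½)*(-1/60)*(9 + 7 - 7080))² = ((½)*(-1/60)*(-7064))² = (883/15)² = 779689/225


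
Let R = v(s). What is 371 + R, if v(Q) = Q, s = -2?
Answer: 369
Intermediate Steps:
R = -2
371 + R = 371 - 2 = 369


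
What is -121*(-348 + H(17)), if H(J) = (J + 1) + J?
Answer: 37873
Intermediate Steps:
H(J) = 1 + 2*J (H(J) = (1 + J) + J = 1 + 2*J)
-121*(-348 + H(17)) = -121*(-348 + (1 + 2*17)) = -121*(-348 + (1 + 34)) = -121*(-348 + 35) = -121*(-313) = 37873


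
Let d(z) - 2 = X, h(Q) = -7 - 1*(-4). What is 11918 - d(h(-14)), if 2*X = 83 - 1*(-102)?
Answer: 23647/2 ≈ 11824.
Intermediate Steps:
X = 185/2 (X = (83 - 1*(-102))/2 = (83 + 102)/2 = (½)*185 = 185/2 ≈ 92.500)
h(Q) = -3 (h(Q) = -7 + 4 = -3)
d(z) = 189/2 (d(z) = 2 + 185/2 = 189/2)
11918 - d(h(-14)) = 11918 - 1*189/2 = 11918 - 189/2 = 23647/2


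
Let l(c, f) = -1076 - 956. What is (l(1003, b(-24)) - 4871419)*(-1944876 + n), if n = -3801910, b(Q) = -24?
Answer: 28006679978486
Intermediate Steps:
l(c, f) = -2032
(l(1003, b(-24)) - 4871419)*(-1944876 + n) = (-2032 - 4871419)*(-1944876 - 3801910) = -4873451*(-5746786) = 28006679978486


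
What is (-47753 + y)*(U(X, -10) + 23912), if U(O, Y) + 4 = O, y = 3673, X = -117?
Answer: -1048707280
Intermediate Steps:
U(O, Y) = -4 + O
(-47753 + y)*(U(X, -10) + 23912) = (-47753 + 3673)*((-4 - 117) + 23912) = -44080*(-121 + 23912) = -44080*23791 = -1048707280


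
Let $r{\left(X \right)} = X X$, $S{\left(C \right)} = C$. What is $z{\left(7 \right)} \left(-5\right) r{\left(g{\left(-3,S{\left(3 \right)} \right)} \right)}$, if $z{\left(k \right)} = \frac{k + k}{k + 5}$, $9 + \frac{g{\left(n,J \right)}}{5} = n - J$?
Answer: $- \frac{65625}{2} \approx -32813.0$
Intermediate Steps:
$g{\left(n,J \right)} = -45 - 5 J + 5 n$ ($g{\left(n,J \right)} = -45 + 5 \left(n - J\right) = -45 - \left(- 5 n + 5 J\right) = -45 - 5 J + 5 n$)
$r{\left(X \right)} = X^{2}$
$z{\left(k \right)} = \frac{2 k}{5 + k}$
$z{\left(7 \right)} \left(-5\right) r{\left(g{\left(-3,S{\left(3 \right)} \right)} \right)} = 2 \cdot 7 \frac{1}{5 + 7} \left(-5\right) \left(-45 - 15 + 5 \left(-3\right)\right)^{2} = 2 \cdot 7 \cdot \frac{1}{12} \left(-5\right) \left(-45 - 15 - 15\right)^{2} = 2 \cdot 7 \cdot \frac{1}{12} \left(-5\right) \left(-75\right)^{2} = \frac{7}{6} \left(-5\right) 5625 = \left(- \frac{35}{6}\right) 5625 = - \frac{65625}{2}$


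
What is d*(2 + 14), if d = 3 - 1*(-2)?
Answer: 80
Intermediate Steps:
d = 5 (d = 3 + 2 = 5)
d*(2 + 14) = 5*(2 + 14) = 5*16 = 80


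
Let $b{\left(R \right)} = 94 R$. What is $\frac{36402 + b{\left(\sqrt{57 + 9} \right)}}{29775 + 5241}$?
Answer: $\frac{6067}{5836} + \frac{47 \sqrt{66}}{17508} \approx 1.0614$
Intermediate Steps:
$\frac{36402 + b{\left(\sqrt{57 + 9} \right)}}{29775 + 5241} = \frac{36402 + 94 \sqrt{57 + 9}}{29775 + 5241} = \frac{36402 + 94 \sqrt{66}}{35016} = \left(36402 + 94 \sqrt{66}\right) \frac{1}{35016} = \frac{6067}{5836} + \frac{47 \sqrt{66}}{17508}$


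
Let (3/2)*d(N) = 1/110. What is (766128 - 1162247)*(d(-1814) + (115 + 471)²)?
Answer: -22444237616579/165 ≈ -1.3603e+11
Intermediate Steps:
d(N) = 1/165 (d(N) = (⅔)/110 = (⅔)*(1/110) = 1/165)
(766128 - 1162247)*(d(-1814) + (115 + 471)²) = (766128 - 1162247)*(1/165 + (115 + 471)²) = -396119*(1/165 + 586²) = -396119*(1/165 + 343396) = -396119*56660341/165 = -22444237616579/165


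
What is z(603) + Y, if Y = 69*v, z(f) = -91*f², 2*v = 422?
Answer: -33073860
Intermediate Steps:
v = 211 (v = (½)*422 = 211)
Y = 14559 (Y = 69*211 = 14559)
z(603) + Y = -91*603² + 14559 = -91*363609 + 14559 = -33088419 + 14559 = -33073860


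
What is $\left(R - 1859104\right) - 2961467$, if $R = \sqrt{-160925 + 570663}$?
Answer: $-4820571 + 7 \sqrt{8362} \approx -4.8199 \cdot 10^{6}$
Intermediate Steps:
$R = 7 \sqrt{8362}$ ($R = \sqrt{409738} = 7 \sqrt{8362} \approx 640.11$)
$\left(R - 1859104\right) - 2961467 = \left(7 \sqrt{8362} - 1859104\right) - 2961467 = \left(-1859104 + 7 \sqrt{8362}\right) - 2961467 = -4820571 + 7 \sqrt{8362}$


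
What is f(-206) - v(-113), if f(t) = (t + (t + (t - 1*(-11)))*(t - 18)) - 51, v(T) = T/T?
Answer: 89566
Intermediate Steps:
v(T) = 1
f(t) = -51 + t + (-18 + t)*(11 + 2*t) (f(t) = (t + (t + (t + 11))*(-18 + t)) - 51 = (t + (t + (11 + t))*(-18 + t)) - 51 = (t + (11 + 2*t)*(-18 + t)) - 51 = (t + (-18 + t)*(11 + 2*t)) - 51 = -51 + t + (-18 + t)*(11 + 2*t))
f(-206) - v(-113) = (-249 - 24*(-206) + 2*(-206)**2) - 1*1 = (-249 + 4944 + 2*42436) - 1 = (-249 + 4944 + 84872) - 1 = 89567 - 1 = 89566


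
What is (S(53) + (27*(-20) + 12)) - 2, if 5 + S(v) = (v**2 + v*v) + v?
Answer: 5136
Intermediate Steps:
S(v) = -5 + v + 2*v**2 (S(v) = -5 + ((v**2 + v*v) + v) = -5 + ((v**2 + v**2) + v) = -5 + (2*v**2 + v) = -5 + (v + 2*v**2) = -5 + v + 2*v**2)
(S(53) + (27*(-20) + 12)) - 2 = ((-5 + 53 + 2*53**2) + (27*(-20) + 12)) - 2 = ((-5 + 53 + 2*2809) + (-540 + 12)) - 2 = ((-5 + 53 + 5618) - 528) - 2 = (5666 - 528) - 2 = 5138 - 2 = 5136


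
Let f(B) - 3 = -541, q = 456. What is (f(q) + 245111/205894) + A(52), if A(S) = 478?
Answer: -12108529/205894 ≈ -58.810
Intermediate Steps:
f(B) = -538 (f(B) = 3 - 541 = -538)
(f(q) + 245111/205894) + A(52) = (-538 + 245111/205894) + 478 = -110525861/205894 + 478 = -12108529/205894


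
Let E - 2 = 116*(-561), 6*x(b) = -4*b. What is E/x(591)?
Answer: 32537/197 ≈ 165.16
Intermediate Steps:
x(b) = -2*b/3 (x(b) = (-4*b)/6 = -2*b/3)
E = -65074 (E = 2 + 116*(-561) = 2 - 65076 = -65074)
E/x(591) = -65074/((-⅔*591)) = -65074/(-394) = -65074*(-1/394) = 32537/197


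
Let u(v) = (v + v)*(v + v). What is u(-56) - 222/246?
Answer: 514267/41 ≈ 12543.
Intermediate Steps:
u(v) = 4*v² (u(v) = (2*v)*(2*v) = 4*v²)
u(-56) - 222/246 = 4*(-56)² - 222/246 = 4*3136 - 222/246 = 12544 - 1*37/41 = 12544 - 37/41 = 514267/41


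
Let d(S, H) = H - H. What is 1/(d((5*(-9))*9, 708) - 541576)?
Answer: -1/541576 ≈ -1.8465e-6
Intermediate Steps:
d(S, H) = 0
1/(d((5*(-9))*9, 708) - 541576) = 1/(0 - 541576) = 1/(-541576) = -1/541576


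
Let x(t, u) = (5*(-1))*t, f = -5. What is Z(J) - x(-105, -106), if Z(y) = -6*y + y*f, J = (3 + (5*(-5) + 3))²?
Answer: -4496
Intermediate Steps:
x(t, u) = -5*t
J = 361 (J = (3 + (-25 + 3))² = (3 - 22)² = (-19)² = 361)
Z(y) = -11*y (Z(y) = -6*y + y*(-5) = -6*y - 5*y = -11*y)
Z(J) - x(-105, -106) = -11*361 - (-5)*(-105) = -3971 - 1*525 = -3971 - 525 = -4496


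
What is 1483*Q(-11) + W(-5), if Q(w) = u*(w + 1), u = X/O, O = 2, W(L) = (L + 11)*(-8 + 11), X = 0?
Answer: 18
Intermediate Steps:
W(L) = 33 + 3*L (W(L) = (11 + L)*3 = 33 + 3*L)
u = 0 (u = 0/2 = 0*(½) = 0)
Q(w) = 0 (Q(w) = 0*(w + 1) = 0*(1 + w) = 0)
1483*Q(-11) + W(-5) = 1483*0 + (33 + 3*(-5)) = 0 + (33 - 15) = 0 + 18 = 18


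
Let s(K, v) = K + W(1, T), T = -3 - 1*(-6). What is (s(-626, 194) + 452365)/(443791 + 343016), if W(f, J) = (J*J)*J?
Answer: 2806/4887 ≈ 0.57418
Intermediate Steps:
T = 3 (T = -3 + 6 = 3)
W(f, J) = J³ (W(f, J) = J²*J = J³)
s(K, v) = 27 + K (s(K, v) = K + 3³ = K + 27 = 27 + K)
(s(-626, 194) + 452365)/(443791 + 343016) = ((27 - 626) + 452365)/(443791 + 343016) = (-599 + 452365)/786807 = 451766*(1/786807) = 2806/4887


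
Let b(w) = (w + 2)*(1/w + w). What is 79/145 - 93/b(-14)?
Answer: -339/57130 ≈ -0.0059338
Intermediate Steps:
b(w) = (2 + w)*(w + 1/w)
79/145 - 93/b(-14) = 79/145 - 93/(1 + (-14)**2 + 2*(-14) + 2/(-14)) = 79*(1/145) - 93/(1 + 196 - 28 + 2*(-1/14)) = 79/145 - 93/(1 + 196 - 28 - 1/7) = 79/145 - 93/1182/7 = 79/145 - 93*7/1182 = 79/145 - 217/394 = -339/57130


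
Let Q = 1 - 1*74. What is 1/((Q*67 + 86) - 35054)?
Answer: -1/39859 ≈ -2.5088e-5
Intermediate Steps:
Q = -73 (Q = 1 - 74 = -73)
1/((Q*67 + 86) - 35054) = 1/((-73*67 + 86) - 35054) = 1/((-4891 + 86) - 35054) = 1/(-4805 - 35054) = 1/(-39859) = -1/39859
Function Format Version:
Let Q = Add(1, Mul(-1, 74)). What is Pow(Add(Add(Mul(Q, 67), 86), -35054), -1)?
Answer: Rational(-1, 39859) ≈ -2.5088e-5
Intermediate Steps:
Q = -73 (Q = Add(1, -74) = -73)
Pow(Add(Add(Mul(Q, 67), 86), -35054), -1) = Pow(Add(Add(Mul(-73, 67), 86), -35054), -1) = Pow(Add(Add(-4891, 86), -35054), -1) = Pow(Add(-4805, -35054), -1) = Pow(-39859, -1) = Rational(-1, 39859)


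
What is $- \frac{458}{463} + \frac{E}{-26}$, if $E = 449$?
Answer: $- \frac{219795}{12038} \approx -18.258$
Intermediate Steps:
$- \frac{458}{463} + \frac{E}{-26} = - \frac{458}{463} + \frac{449}{-26} = \left(-458\right) \frac{1}{463} + 449 \left(- \frac{1}{26}\right) = - \frac{458}{463} - \frac{449}{26} = - \frac{219795}{12038}$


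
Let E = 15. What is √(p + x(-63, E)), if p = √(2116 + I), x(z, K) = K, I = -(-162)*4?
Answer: √(15 + 2*√691) ≈ 8.2203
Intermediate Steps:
I = 648 (I = -81*(-8) = 648)
p = 2*√691 (p = √(2116 + 648) = √2764 = 2*√691 ≈ 52.574)
√(p + x(-63, E)) = √(2*√691 + 15) = √(15 + 2*√691)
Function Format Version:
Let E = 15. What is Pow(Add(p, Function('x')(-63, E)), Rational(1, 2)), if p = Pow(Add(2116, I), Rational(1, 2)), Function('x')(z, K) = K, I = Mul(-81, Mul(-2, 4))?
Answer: Pow(Add(15, Mul(2, Pow(691, Rational(1, 2)))), Rational(1, 2)) ≈ 8.2203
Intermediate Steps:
I = 648 (I = Mul(-81, -8) = 648)
p = Mul(2, Pow(691, Rational(1, 2))) (p = Pow(Add(2116, 648), Rational(1, 2)) = Pow(2764, Rational(1, 2)) = Mul(2, Pow(691, Rational(1, 2))) ≈ 52.574)
Pow(Add(p, Function('x')(-63, E)), Rational(1, 2)) = Pow(Add(Mul(2, Pow(691, Rational(1, 2))), 15), Rational(1, 2)) = Pow(Add(15, Mul(2, Pow(691, Rational(1, 2)))), Rational(1, 2))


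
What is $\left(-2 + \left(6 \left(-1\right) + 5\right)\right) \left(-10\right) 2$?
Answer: $60$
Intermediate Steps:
$\left(-2 + \left(6 \left(-1\right) + 5\right)\right) \left(-10\right) 2 = \left(-2 + \left(-6 + 5\right)\right) \left(-10\right) 2 = \left(-2 - 1\right) \left(-10\right) 2 = \left(-3\right) \left(-10\right) 2 = 30 \cdot 2 = 60$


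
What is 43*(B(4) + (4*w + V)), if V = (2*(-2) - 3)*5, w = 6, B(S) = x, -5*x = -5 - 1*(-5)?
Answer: -473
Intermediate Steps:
x = 0 (x = -(-5 - 1*(-5))/5 = -(-5 + 5)/5 = -⅕*0 = 0)
B(S) = 0
V = -35 (V = (-4 - 3)*5 = -7*5 = -35)
43*(B(4) + (4*w + V)) = 43*(0 + (4*6 - 35)) = 43*(0 + (24 - 35)) = 43*(0 - 11) = 43*(-11) = -473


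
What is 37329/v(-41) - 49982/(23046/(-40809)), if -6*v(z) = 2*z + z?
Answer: 14224816871/157481 ≈ 90327.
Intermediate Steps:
v(z) = -z/2 (v(z) = -(2*z + z)/6 = -z/2)
37329/v(-41) - 49982/(23046/(-40809)) = 37329/((-1/2*(-41))) - 49982/(23046/(-40809)) = 37329/(41/2) - 49982/(23046*(-1/40809)) = 37329*(2/41) - 49982/(-7682/13603) = 74658/41 - 49982*(-13603/7682) = 74658/41 + 339952573/3841 = 14224816871/157481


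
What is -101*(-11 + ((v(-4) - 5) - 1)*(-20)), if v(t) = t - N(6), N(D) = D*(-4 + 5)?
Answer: -31209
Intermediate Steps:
N(D) = D (N(D) = D*1 = D)
v(t) = -6 + t (v(t) = t - 1*6 = t - 6 = -6 + t)
-101*(-11 + ((v(-4) - 5) - 1)*(-20)) = -101*(-11 + (((-6 - 4) - 5) - 1)*(-20)) = -101*(-11 + ((-10 - 5) - 1)*(-20)) = -101*(-11 + (-15 - 1)*(-20)) = -101*(-11 - 16*(-20)) = -101*(-11 + 320) = -101*309 = -31209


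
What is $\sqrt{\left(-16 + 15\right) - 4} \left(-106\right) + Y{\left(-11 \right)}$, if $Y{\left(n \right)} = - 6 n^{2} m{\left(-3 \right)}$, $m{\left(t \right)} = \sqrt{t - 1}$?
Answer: $i \left(-1452 - 106 \sqrt{5}\right) \approx - 1689.0 i$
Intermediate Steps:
$m{\left(t \right)} = \sqrt{-1 + t}$
$Y{\left(n \right)} = - 12 i n^{2}$ ($Y{\left(n \right)} = - 6 n^{2} \sqrt{-1 - 3} = - 6 n^{2} \sqrt{-4} = - 6 n^{2} \cdot 2 i = - 12 i n^{2}$)
$\sqrt{\left(-16 + 15\right) - 4} \left(-106\right) + Y{\left(-11 \right)} = \sqrt{\left(-16 + 15\right) - 4} \left(-106\right) - 12 i \left(-11\right)^{2} = \sqrt{-1 - 4} \left(-106\right) - 12 i 121 = \sqrt{-5} \left(-106\right) - 1452 i = i \sqrt{5} \left(-106\right) - 1452 i = - 106 i \sqrt{5} - 1452 i = - 1452 i - 106 i \sqrt{5}$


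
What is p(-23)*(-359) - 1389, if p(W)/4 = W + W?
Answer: 64667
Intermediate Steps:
p(W) = 8*W (p(W) = 4*(W + W) = 4*(2*W) = 8*W)
p(-23)*(-359) - 1389 = (8*(-23))*(-359) - 1389 = -184*(-359) - 1389 = 66056 - 1389 = 64667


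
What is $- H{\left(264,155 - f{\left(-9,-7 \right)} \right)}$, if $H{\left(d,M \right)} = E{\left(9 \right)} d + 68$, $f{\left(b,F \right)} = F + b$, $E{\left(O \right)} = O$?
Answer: $-2444$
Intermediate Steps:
$H{\left(d,M \right)} = 68 + 9 d$ ($H{\left(d,M \right)} = 9 d + 68 = 68 + 9 d$)
$- H{\left(264,155 - f{\left(-9,-7 \right)} \right)} = - (68 + 9 \cdot 264) = - (68 + 2376) = \left(-1\right) 2444 = -2444$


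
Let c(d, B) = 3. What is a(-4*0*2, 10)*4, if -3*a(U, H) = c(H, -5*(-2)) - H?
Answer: 28/3 ≈ 9.3333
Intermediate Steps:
a(U, H) = -1 + H/3 (a(U, H) = -(3 - H)/3 = -1 + H/3)
a(-4*0*2, 10)*4 = (-1 + (1/3)*10)*4 = (-1 + 10/3)*4 = (7/3)*4 = 28/3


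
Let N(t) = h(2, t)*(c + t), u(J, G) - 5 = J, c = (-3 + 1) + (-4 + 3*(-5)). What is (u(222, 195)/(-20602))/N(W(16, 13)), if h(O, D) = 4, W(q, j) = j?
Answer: 227/659264 ≈ 0.00034432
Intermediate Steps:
c = -21 (c = -2 + (-4 - 15) = -2 - 19 = -21)
u(J, G) = 5 + J
N(t) = -84 + 4*t (N(t) = 4*(-21 + t) = -84 + 4*t)
(u(222, 195)/(-20602))/N(W(16, 13)) = ((5 + 222)/(-20602))/(-84 + 4*13) = (227*(-1/20602))/(-84 + 52) = -227/20602/(-32) = -227/20602*(-1/32) = 227/659264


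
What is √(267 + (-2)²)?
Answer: √271 ≈ 16.462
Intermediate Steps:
√(267 + (-2)²) = √(267 + 4) = √271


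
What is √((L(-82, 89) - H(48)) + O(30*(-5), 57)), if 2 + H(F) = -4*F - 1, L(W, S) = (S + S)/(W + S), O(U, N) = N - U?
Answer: 4*√1309/7 ≈ 20.674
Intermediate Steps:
L(W, S) = 2*S/(S + W) (L(W, S) = (2*S)/(S + W) = 2*S/(S + W))
H(F) = -3 - 4*F (H(F) = -2 + (-4*F - 1) = -2 + (-1 - 4*F) = -3 - 4*F)
√((L(-82, 89) - H(48)) + O(30*(-5), 57)) = √((2*89/(89 - 82) - (-3 - 4*48)) + (57 - 30*(-5))) = √((2*89/7 - (-3 - 192)) + (57 - 1*(-150))) = √((2*89*(⅐) - 1*(-195)) + (57 + 150)) = √((178/7 + 195) + 207) = √(1543/7 + 207) = √(2992/7) = 4*√1309/7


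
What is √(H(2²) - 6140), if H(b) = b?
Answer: 2*I*√1534 ≈ 78.333*I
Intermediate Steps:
√(H(2²) - 6140) = √(2² - 6140) = √(4 - 6140) = √(-6136) = 2*I*√1534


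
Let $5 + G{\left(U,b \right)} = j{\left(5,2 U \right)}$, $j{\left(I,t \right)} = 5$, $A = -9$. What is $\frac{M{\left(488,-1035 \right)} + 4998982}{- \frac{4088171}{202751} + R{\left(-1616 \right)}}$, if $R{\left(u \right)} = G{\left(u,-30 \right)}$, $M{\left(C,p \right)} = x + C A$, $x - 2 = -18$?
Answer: $- \frac{1012654873074}{4088171} \approx -2.477 \cdot 10^{5}$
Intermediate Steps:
$x = -16$ ($x = 2 - 18 = -16$)
$M{\left(C,p \right)} = -16 - 9 C$ ($M{\left(C,p \right)} = -16 + C \left(-9\right) = -16 - 9 C$)
$G{\left(U,b \right)} = 0$ ($G{\left(U,b \right)} = -5 + 5 = 0$)
$R{\left(u \right)} = 0$
$\frac{M{\left(488,-1035 \right)} + 4998982}{- \frac{4088171}{202751} + R{\left(-1616 \right)}} = \frac{\left(-16 - 4392\right) + 4998982}{- \frac{4088171}{202751} + 0} = \frac{\left(-16 - 4392\right) + 4998982}{\left(-4088171\right) \frac{1}{202751} + 0} = \frac{-4408 + 4998982}{- \frac{4088171}{202751} + 0} = \frac{4994574}{- \frac{4088171}{202751}} = 4994574 \left(- \frac{202751}{4088171}\right) = - \frac{1012654873074}{4088171}$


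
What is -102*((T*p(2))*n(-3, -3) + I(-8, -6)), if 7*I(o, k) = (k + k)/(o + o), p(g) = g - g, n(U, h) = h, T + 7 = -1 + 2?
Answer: -153/14 ≈ -10.929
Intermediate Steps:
T = -6 (T = -7 + (-1 + 2) = -7 + 1 = -6)
p(g) = 0
I(o, k) = k/(7*o) (I(o, k) = ((k + k)/(o + o))/7 = ((2*k)/((2*o)))/7 = ((2*k)*(1/(2*o)))/7 = (k/o)/7 = k/(7*o))
-102*((T*p(2))*n(-3, -3) + I(-8, -6)) = -102*(-6*0*(-3) + (1/7)*(-6)/(-8)) = -102*(0*(-3) + (1/7)*(-6)*(-1/8)) = -102*(0 + 3/28) = -102*3/28 = -153/14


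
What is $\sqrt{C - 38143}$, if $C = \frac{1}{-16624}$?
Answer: $\frac{i \sqrt{658818713087}}{4156} \approx 195.3 i$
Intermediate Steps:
$C = - \frac{1}{16624} \approx -6.0154 \cdot 10^{-5}$
$\sqrt{C - 38143} = \sqrt{- \frac{1}{16624} - 38143} = \sqrt{- \frac{634089233}{16624}} = \frac{i \sqrt{658818713087}}{4156}$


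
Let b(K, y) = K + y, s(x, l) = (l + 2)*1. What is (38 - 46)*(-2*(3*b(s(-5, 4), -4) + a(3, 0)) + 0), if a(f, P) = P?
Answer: 96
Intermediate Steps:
s(x, l) = 2 + l (s(x, l) = (2 + l)*1 = 2 + l)
(38 - 46)*(-2*(3*b(s(-5, 4), -4) + a(3, 0)) + 0) = (38 - 46)*(-2*(3*((2 + 4) - 4) + 0) + 0) = -8*(-2*(3*(6 - 4) + 0) + 0) = -8*(-2*(3*2 + 0) + 0) = -8*(-2*(6 + 0) + 0) = -8*(-2*6 + 0) = -8*(-12 + 0) = -8*(-12) = 96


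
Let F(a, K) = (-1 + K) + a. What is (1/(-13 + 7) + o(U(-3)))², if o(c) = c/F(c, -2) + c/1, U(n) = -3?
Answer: 64/9 ≈ 7.1111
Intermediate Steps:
F(a, K) = -1 + K + a
o(c) = c + c/(-3 + c) (o(c) = c/(-1 - 2 + c) + c/1 = c/(-3 + c) + c*1 = c/(-3 + c) + c = c + c/(-3 + c))
(1/(-13 + 7) + o(U(-3)))² = (1/(-13 + 7) - 3*(-2 - 3)/(-3 - 3))² = (1/(-6) - 3*(-5)/(-6))² = (-⅙ - 3*(-⅙)*(-5))² = (-⅙ - 5/2)² = (-8/3)² = 64/9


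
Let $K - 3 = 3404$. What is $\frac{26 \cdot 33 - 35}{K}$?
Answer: $\frac{823}{3407} \approx 0.24156$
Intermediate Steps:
$K = 3407$ ($K = 3 + 3404 = 3407$)
$\frac{26 \cdot 33 - 35}{K} = \frac{26 \cdot 33 - 35}{3407} = \left(858 - 35\right) \frac{1}{3407} = 823 \cdot \frac{1}{3407} = \frac{823}{3407}$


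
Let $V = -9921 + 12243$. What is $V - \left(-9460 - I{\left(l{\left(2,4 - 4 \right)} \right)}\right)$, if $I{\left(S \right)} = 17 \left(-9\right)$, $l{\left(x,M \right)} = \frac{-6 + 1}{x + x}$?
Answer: $11629$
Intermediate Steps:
$l{\left(x,M \right)} = - \frac{5}{2 x}$
$I{\left(S \right)} = -153$
$V = 2322$
$V - \left(-9460 - I{\left(l{\left(2,4 - 4 \right)} \right)}\right) = 2322 - \left(-9460 - -153\right) = 2322 - \left(-9460 + 153\right) = 2322 - -9307 = 2322 + 9307 = 11629$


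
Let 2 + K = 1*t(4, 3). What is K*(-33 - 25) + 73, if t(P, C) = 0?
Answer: 189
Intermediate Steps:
K = -2 (K = -2 + 1*0 = -2 + 0 = -2)
K*(-33 - 25) + 73 = -2*(-33 - 25) + 73 = -2*(-58) + 73 = 116 + 73 = 189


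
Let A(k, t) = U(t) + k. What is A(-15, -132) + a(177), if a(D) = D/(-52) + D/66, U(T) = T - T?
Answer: -8993/572 ≈ -15.722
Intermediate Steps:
U(T) = 0
A(k, t) = k (A(k, t) = 0 + k = k)
a(D) = -7*D/1716 (a(D) = D*(-1/52) + D*(1/66) = -D/52 + D/66 = -7*D/1716)
A(-15, -132) + a(177) = -15 - 7/1716*177 = -15 - 413/572 = -8993/572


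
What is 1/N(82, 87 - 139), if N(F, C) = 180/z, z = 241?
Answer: 241/180 ≈ 1.3389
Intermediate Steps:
N(F, C) = 180/241
1/N(82, 87 - 139) = 1/(180/241) = 241/180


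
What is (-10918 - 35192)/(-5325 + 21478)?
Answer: -1590/557 ≈ -2.8546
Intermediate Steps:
(-10918 - 35192)/(-5325 + 21478) = -46110/16153 = -46110*1/16153 = -1590/557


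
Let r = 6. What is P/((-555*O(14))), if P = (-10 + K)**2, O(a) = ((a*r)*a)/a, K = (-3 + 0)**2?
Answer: -1/46620 ≈ -2.1450e-5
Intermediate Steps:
K = 9 (K = (-3)**2 = 9)
O(a) = 6*a (O(a) = ((a*6)*a)/a = ((6*a)*a)/a = (6*a**2)/a = 6*a)
P = 1 (P = (-10 + 9)**2 = (-1)**2 = 1)
P/((-555*O(14))) = 1/(-3330*14) = 1/(-555*84) = 1/(-46620) = 1*(-1/46620) = -1/46620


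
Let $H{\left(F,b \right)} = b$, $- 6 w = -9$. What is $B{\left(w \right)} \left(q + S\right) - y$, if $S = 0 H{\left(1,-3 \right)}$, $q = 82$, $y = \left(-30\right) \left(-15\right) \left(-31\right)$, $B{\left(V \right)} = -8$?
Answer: $13294$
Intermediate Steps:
$w = \frac{3}{2}$ ($w = \left(- \frac{1}{6}\right) \left(-9\right) = \frac{3}{2} \approx 1.5$)
$y = -13950$ ($y = 450 \left(-31\right) = -13950$)
$S = 0$ ($S = 0 \left(-3\right) = 0$)
$B{\left(w \right)} \left(q + S\right) - y = - 8 \left(82 + 0\right) - -13950 = \left(-8\right) 82 + 13950 = -656 + 13950 = 13294$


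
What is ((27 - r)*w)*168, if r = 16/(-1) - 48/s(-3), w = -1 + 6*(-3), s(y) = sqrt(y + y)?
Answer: -137256 + 25536*I*sqrt(6) ≈ -1.3726e+5 + 62550.0*I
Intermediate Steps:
s(y) = sqrt(2)*sqrt(y) (s(y) = sqrt(2*y) = sqrt(2)*sqrt(y))
w = -19 (w = -1 - 18 = -19)
r = -16 + 8*I*sqrt(6) (r = 16/(-1) - 48*(-I*sqrt(6)/6) = 16*(-1) - 48*(-I*sqrt(6)/6) = -16 - 48*(-I*sqrt(6)/6) = -16 - (-8)*I*sqrt(6) = -16 + 8*I*sqrt(6) ≈ -16.0 + 19.596*I)
((27 - r)*w)*168 = ((27 - (-16 + 8*I*sqrt(6)))*(-19))*168 = ((27 + (16 - 8*I*sqrt(6)))*(-19))*168 = ((43 - 8*I*sqrt(6))*(-19))*168 = (-817 + 152*I*sqrt(6))*168 = -137256 + 25536*I*sqrt(6)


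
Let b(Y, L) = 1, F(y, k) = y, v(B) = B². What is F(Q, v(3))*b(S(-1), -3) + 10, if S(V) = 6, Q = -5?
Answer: 5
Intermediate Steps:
F(Q, v(3))*b(S(-1), -3) + 10 = -5*1 + 10 = -5 + 10 = 5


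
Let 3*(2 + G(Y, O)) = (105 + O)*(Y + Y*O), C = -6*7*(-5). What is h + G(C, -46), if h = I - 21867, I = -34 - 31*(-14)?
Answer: -207319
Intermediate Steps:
C = 210 (C = -42*(-5) = 210)
I = 400 (I = -34 + 434 = 400)
G(Y, O) = -2 + (105 + O)*(Y + O*Y)/3 (G(Y, O) = -2 + ((105 + O)*(Y + Y*O))/3 = -2 + ((105 + O)*(Y + O*Y))/3 = -2 + (105 + O)*(Y + O*Y)/3)
h = -21467 (h = 400 - 21867 = -21467)
h + G(C, -46) = -21467 + (-2 + 35*210 + (⅓)*210*(-46)² + (106/3)*(-46)*210) = -21467 + (-2 + 7350 + (⅓)*210*2116 - 341320) = -21467 + (-2 + 7350 + 148120 - 341320) = -21467 - 185852 = -207319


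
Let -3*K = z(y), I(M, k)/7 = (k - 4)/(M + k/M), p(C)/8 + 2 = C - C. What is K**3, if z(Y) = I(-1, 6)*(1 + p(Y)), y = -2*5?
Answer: -1000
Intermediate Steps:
p(C) = -16 (p(C) = -16 + 8*(C - C) = -16 + 8*0 = -16 + 0 = -16)
I(M, k) = 7*(-4 + k)/(M + k/M) (I(M, k) = 7*((k - 4)/(M + k/M)) = 7*((-4 + k)/(M + k/M)) = 7*(-4 + k)/(M + k/M))
y = -10
z(Y) = 30 (z(Y) = (7*(-1)*(-4 + 6)/(6 + (-1)**2))*(1 - 16) = (7*(-1)*2/(6 + 1))*(-15) = (7*(-1)*2/7)*(-15) = (7*(-1)*(1/7)*2)*(-15) = -2*(-15) = 30)
K = -10 (K = -1/3*30 = -10)
K**3 = (-10)**3 = -1000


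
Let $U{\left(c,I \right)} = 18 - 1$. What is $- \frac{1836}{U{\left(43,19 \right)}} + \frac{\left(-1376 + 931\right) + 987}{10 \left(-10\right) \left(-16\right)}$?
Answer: $- \frac{86129}{800} \approx -107.66$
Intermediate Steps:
$U{\left(c,I \right)} = 17$
$- \frac{1836}{U{\left(43,19 \right)}} + \frac{\left(-1376 + 931\right) + 987}{10 \left(-10\right) \left(-16\right)} = - \frac{1836}{17} + \frac{\left(-1376 + 931\right) + 987}{10 \left(-10\right) \left(-16\right)} = \left(-1836\right) \frac{1}{17} + \frac{-445 + 987}{\left(-100\right) \left(-16\right)} = -108 + \frac{542}{1600} = -108 + 542 \cdot \frac{1}{1600} = -108 + \frac{271}{800} = - \frac{86129}{800}$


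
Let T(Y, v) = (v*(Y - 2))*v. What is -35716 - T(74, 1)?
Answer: -35788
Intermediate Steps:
T(Y, v) = v²*(-2 + Y) (T(Y, v) = (v*(-2 + Y))*v = v²*(-2 + Y))
-35716 - T(74, 1) = -35716 - 1²*(-2 + 74) = -35716 - 72 = -35788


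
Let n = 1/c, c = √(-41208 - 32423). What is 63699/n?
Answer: 63699*I*√73631 ≈ 1.7285e+7*I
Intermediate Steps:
c = I*√73631 (c = √(-73631) = I*√73631 ≈ 271.35*I)
n = -I*√73631/73631 (n = 1/(I*√73631) = -I*√73631/73631 ≈ -0.0036853*I)
63699/n = 63699/((-I*√73631/73631)) = 63699*(I*√73631) = 63699*I*√73631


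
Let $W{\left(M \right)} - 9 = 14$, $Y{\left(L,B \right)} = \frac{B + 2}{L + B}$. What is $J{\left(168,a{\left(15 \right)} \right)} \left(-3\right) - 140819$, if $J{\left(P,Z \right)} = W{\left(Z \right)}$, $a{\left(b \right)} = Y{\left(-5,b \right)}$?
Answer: $-140888$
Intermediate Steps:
$Y{\left(L,B \right)} = \frac{2 + B}{B + L}$
$a{\left(b \right)} = \frac{2 + b}{-5 + b}$ ($a{\left(b \right)} = \frac{2 + b}{b - 5} = \frac{2 + b}{-5 + b}$)
$W{\left(M \right)} = 23$ ($W{\left(M \right)} = 9 + 14 = 23$)
$J{\left(P,Z \right)} = 23$
$J{\left(168,a{\left(15 \right)} \right)} \left(-3\right) - 140819 = 23 \left(-3\right) - 140819 = -69 - 140819 = -140888$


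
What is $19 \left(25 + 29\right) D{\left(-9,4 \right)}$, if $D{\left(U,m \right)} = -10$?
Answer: $-10260$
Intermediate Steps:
$19 \left(25 + 29\right) D{\left(-9,4 \right)} = 19 \left(25 + 29\right) \left(-10\right) = 19 \cdot 54 \left(-10\right) = 1026 \left(-10\right) = -10260$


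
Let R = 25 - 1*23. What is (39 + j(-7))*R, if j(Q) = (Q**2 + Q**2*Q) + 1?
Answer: -508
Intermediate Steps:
j(Q) = 1 + Q**2 + Q**3 (j(Q) = (Q**2 + Q**3) + 1 = 1 + Q**2 + Q**3)
R = 2 (R = 25 - 23 = 2)
(39 + j(-7))*R = (39 + (1 + (-7)**2 + (-7)**3))*2 = (39 + (1 + 49 - 343))*2 = (39 - 293)*2 = -254*2 = -508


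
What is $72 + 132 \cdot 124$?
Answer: $16440$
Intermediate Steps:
$72 + 132 \cdot 124 = 72 + 16368 = 16440$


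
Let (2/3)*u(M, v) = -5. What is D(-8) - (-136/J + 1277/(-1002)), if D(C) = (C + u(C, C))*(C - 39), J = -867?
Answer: 6214153/8517 ≈ 729.62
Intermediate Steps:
u(M, v) = -15/2 (u(M, v) = (3/2)*(-5) = -15/2)
D(C) = (-39 + C)*(-15/2 + C) (D(C) = (C - 15/2)*(C - 39) = (-15/2 + C)*(-39 + C) = (-39 + C)*(-15/2 + C))
D(-8) - (-136/J + 1277/(-1002)) = (585/2 + (-8)² - 93/2*(-8)) - (-136/(-867) + 1277/(-1002)) = (585/2 + 64 + 372) - (-136*(-1/867) + 1277*(-1/1002)) = 1457/2 - (8/51 - 1277/1002) = 1457/2 - 1*(-19037/17034) = 1457/2 + 19037/17034 = 6214153/8517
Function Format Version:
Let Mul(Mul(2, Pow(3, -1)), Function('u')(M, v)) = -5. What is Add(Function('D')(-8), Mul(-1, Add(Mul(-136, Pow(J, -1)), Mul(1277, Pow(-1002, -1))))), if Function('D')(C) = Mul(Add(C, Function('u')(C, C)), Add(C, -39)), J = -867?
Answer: Rational(6214153, 8517) ≈ 729.62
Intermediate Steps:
Function('u')(M, v) = Rational(-15, 2) (Function('u')(M, v) = Mul(Rational(3, 2), -5) = Rational(-15, 2))
Function('D')(C) = Mul(Add(-39, C), Add(Rational(-15, 2), C)) (Function('D')(C) = Mul(Add(C, Rational(-15, 2)), Add(C, -39)) = Mul(Add(Rational(-15, 2), C), Add(-39, C)) = Mul(Add(-39, C), Add(Rational(-15, 2), C)))
Add(Function('D')(-8), Mul(-1, Add(Mul(-136, Pow(J, -1)), Mul(1277, Pow(-1002, -1))))) = Add(Add(Rational(585, 2), Pow(-8, 2), Mul(Rational(-93, 2), -8)), Mul(-1, Add(Mul(-136, Pow(-867, -1)), Mul(1277, Pow(-1002, -1))))) = Add(Add(Rational(585, 2), 64, 372), Mul(-1, Add(Mul(-136, Rational(-1, 867)), Mul(1277, Rational(-1, 1002))))) = Add(Rational(1457, 2), Mul(-1, Add(Rational(8, 51), Rational(-1277, 1002)))) = Add(Rational(1457, 2), Mul(-1, Rational(-19037, 17034))) = Add(Rational(1457, 2), Rational(19037, 17034)) = Rational(6214153, 8517)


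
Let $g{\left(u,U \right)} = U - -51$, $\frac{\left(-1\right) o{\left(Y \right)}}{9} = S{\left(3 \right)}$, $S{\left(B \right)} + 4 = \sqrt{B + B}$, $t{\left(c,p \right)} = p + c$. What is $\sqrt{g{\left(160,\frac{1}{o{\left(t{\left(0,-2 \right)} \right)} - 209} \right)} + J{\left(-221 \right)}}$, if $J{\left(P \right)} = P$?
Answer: $\frac{\sqrt{-29411 - 1530 \sqrt{6}}}{\sqrt{173 + 9 \sqrt{6}}} \approx 13.039 i$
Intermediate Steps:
$t{\left(c,p \right)} = c + p$
$S{\left(B \right)} = -4 + \sqrt{2} \sqrt{B}$ ($S{\left(B \right)} = -4 + \sqrt{B + B} = -4 + \sqrt{2 B} = -4 + \sqrt{2} \sqrt{B}$)
$o{\left(Y \right)} = 36 - 9 \sqrt{6}$ ($o{\left(Y \right)} = - 9 \left(-4 + \sqrt{2} \sqrt{3}\right) = - 9 \left(-4 + \sqrt{6}\right) = 36 - 9 \sqrt{6}$)
$g{\left(u,U \right)} = 51 + U$ ($g{\left(u,U \right)} = U + 51 = 51 + U$)
$\sqrt{g{\left(160,\frac{1}{o{\left(t{\left(0,-2 \right)} \right)} - 209} \right)} + J{\left(-221 \right)}} = \sqrt{\left(51 + \frac{1}{\left(36 - 9 \sqrt{6}\right) - 209}\right) - 221} = \sqrt{\left(51 + \frac{1}{-173 - 9 \sqrt{6}}\right) - 221} = \sqrt{-170 + \frac{1}{-173 - 9 \sqrt{6}}}$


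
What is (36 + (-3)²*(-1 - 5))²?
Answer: 324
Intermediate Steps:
(36 + (-3)²*(-1 - 5))² = (36 + 9*(-6))² = (36 - 54)² = (-18)² = 324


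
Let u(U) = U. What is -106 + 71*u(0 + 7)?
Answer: 391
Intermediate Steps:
-106 + 71*u(0 + 7) = -106 + 71*(0 + 7) = -106 + 71*7 = -106 + 497 = 391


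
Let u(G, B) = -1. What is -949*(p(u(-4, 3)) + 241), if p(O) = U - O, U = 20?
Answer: -248638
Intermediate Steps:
p(O) = 20 - O
-949*(p(u(-4, 3)) + 241) = -949*((20 - 1*(-1)) + 241) = -949*((20 + 1) + 241) = -949*(21 + 241) = -949*262 = -248638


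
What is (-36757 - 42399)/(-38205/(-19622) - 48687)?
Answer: 1553199032/955298109 ≈ 1.6259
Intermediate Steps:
(-36757 - 42399)/(-38205/(-19622) - 48687) = -79156/(-38205*(-1/19622) - 48687) = -79156/(38205/19622 - 48687) = -79156/(-955298109/19622) = -79156*(-19622/955298109) = 1553199032/955298109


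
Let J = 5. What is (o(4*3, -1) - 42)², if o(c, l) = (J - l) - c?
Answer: 2304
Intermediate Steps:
o(c, l) = 5 - c - l (o(c, l) = (5 - l) - c = 5 - c - l)
(o(4*3, -1) - 42)² = ((5 - 4*3 - 1*(-1)) - 42)² = ((5 - 1*12 + 1) - 42)² = ((5 - 12 + 1) - 42)² = (-6 - 42)² = (-48)² = 2304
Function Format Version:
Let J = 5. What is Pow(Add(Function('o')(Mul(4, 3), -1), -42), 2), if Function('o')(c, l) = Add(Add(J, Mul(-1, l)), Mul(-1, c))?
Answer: 2304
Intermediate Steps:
Function('o')(c, l) = Add(5, Mul(-1, c), Mul(-1, l)) (Function('o')(c, l) = Add(Add(5, Mul(-1, l)), Mul(-1, c)) = Add(5, Mul(-1, c), Mul(-1, l)))
Pow(Add(Function('o')(Mul(4, 3), -1), -42), 2) = Pow(Add(Add(5, Mul(-1, Mul(4, 3)), Mul(-1, -1)), -42), 2) = Pow(Add(Add(5, Mul(-1, 12), 1), -42), 2) = Pow(Add(Add(5, -12, 1), -42), 2) = Pow(Add(-6, -42), 2) = Pow(-48, 2) = 2304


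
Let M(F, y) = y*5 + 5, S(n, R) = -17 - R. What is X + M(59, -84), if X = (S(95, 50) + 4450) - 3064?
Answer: 904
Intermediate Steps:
M(F, y) = 5 + 5*y (M(F, y) = 5*y + 5 = 5 + 5*y)
X = 1319 (X = ((-17 - 1*50) + 4450) - 3064 = ((-17 - 50) + 4450) - 3064 = (-67 + 4450) - 3064 = 4383 - 3064 = 1319)
X + M(59, -84) = 1319 + (5 + 5*(-84)) = 1319 + (5 - 420) = 1319 - 415 = 904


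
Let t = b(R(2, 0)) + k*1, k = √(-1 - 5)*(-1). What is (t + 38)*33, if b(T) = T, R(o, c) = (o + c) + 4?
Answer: 1452 - 33*I*√6 ≈ 1452.0 - 80.833*I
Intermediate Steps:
R(o, c) = 4 + c + o (R(o, c) = (c + o) + 4 = 4 + c + o)
k = -I*√6 (k = √(-6)*(-1) = (I*√6)*(-1) = -I*√6 ≈ -2.4495*I)
t = 6 - I*√6 (t = (4 + 0 + 2) - I*√6*1 = 6 - I*√6 ≈ 6.0 - 2.4495*I)
(t + 38)*33 = ((6 - I*√6) + 38)*33 = (44 - I*√6)*33 = 1452 - 33*I*√6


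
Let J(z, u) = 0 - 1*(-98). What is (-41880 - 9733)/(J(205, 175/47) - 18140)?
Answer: 51613/18042 ≈ 2.8607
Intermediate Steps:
J(z, u) = 98 (J(z, u) = 0 + 98 = 98)
(-41880 - 9733)/(J(205, 175/47) - 18140) = (-41880 - 9733)/(98 - 18140) = -51613/(-18042) = -51613*(-1/18042) = 51613/18042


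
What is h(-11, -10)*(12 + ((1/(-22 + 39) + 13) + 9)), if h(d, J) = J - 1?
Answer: -6369/17 ≈ -374.65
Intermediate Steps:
h(d, J) = -1 + J
h(-11, -10)*(12 + ((1/(-22 + 39) + 13) + 9)) = (-1 - 10)*(12 + ((1/(-22 + 39) + 13) + 9)) = -11*(12 + ((1/17 + 13) + 9)) = -11*(12 + (222/17 + 9)) = -11*(12 + 375/17) = -11*579/17 = -6369/17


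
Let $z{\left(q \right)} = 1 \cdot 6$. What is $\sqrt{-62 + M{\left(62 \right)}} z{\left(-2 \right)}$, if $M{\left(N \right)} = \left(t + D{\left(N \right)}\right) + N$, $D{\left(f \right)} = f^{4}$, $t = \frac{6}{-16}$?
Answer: $\frac{3 \sqrt{236421370}}{2} \approx 23064.0$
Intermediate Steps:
$t = - \frac{3}{8}$ ($t = 6 \left(- \frac{1}{16}\right) = - \frac{3}{8} \approx -0.375$)
$z{\left(q \right)} = 6$
$M{\left(N \right)} = - \frac{3}{8} + N + N^{4}$ ($M{\left(N \right)} = \left(- \frac{3}{8} + N^{4}\right) + N = - \frac{3}{8} + N + N^{4}$)
$\sqrt{-62 + M{\left(62 \right)}} z{\left(-2 \right)} = \sqrt{-62 + \left(- \frac{3}{8} + 62 + 62^{4}\right)} 6 = \sqrt{-62 + \left(- \frac{3}{8} + 62 + 14776336\right)} 6 = \sqrt{-62 + \frac{118211181}{8}} \cdot 6 = \sqrt{\frac{118210685}{8}} \cdot 6 = \frac{\sqrt{236421370}}{4} \cdot 6 = \frac{3 \sqrt{236421370}}{2}$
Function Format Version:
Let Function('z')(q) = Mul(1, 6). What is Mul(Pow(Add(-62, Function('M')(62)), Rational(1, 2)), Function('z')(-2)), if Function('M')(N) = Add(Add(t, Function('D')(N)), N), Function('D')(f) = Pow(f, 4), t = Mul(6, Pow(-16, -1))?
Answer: Mul(Rational(3, 2), Pow(236421370, Rational(1, 2))) ≈ 23064.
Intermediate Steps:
t = Rational(-3, 8) (t = Mul(6, Rational(-1, 16)) = Rational(-3, 8) ≈ -0.37500)
Function('z')(q) = 6
Function('M')(N) = Add(Rational(-3, 8), N, Pow(N, 4)) (Function('M')(N) = Add(Add(Rational(-3, 8), Pow(N, 4)), N) = Add(Rational(-3, 8), N, Pow(N, 4)))
Mul(Pow(Add(-62, Function('M')(62)), Rational(1, 2)), Function('z')(-2)) = Mul(Pow(Add(-62, Add(Rational(-3, 8), 62, Pow(62, 4))), Rational(1, 2)), 6) = Mul(Pow(Add(-62, Add(Rational(-3, 8), 62, 14776336)), Rational(1, 2)), 6) = Mul(Pow(Add(-62, Rational(118211181, 8)), Rational(1, 2)), 6) = Mul(Pow(Rational(118210685, 8), Rational(1, 2)), 6) = Mul(Mul(Rational(1, 4), Pow(236421370, Rational(1, 2))), 6) = Mul(Rational(3, 2), Pow(236421370, Rational(1, 2)))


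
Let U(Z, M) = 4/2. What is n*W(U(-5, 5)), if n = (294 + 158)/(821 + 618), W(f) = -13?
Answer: -5876/1439 ≈ -4.0834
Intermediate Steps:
U(Z, M) = 2 (U(Z, M) = 4*(½) = 2)
n = 452/1439 ≈ 0.31411
n*W(U(-5, 5)) = (452/1439)*(-13) = -5876/1439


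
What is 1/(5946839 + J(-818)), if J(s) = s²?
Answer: 1/6615963 ≈ 1.5115e-7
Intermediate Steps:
1/(5946839 + J(-818)) = 1/(5946839 + (-818)²) = 1/(5946839 + 669124) = 1/6615963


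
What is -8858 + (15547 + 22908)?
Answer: 29597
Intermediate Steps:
-8858 + (15547 + 22908) = -8858 + 38455 = 29597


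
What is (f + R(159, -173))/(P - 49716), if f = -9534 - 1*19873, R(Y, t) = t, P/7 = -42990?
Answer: 4930/58441 ≈ 0.084359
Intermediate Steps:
P = -300930 (P = 7*(-42990) = -300930)
f = -29407 (f = -9534 - 19873 = -29407)
(f + R(159, -173))/(P - 49716) = (-29407 - 173)/(-300930 - 49716) = -29580/(-350646) = -29580*(-1/350646) = 4930/58441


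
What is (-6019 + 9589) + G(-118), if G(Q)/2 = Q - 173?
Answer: 2988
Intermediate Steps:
G(Q) = -346 + 2*Q (G(Q) = 2*(Q - 173) = 2*(-173 + Q) = -346 + 2*Q)
(-6019 + 9589) + G(-118) = (-6019 + 9589) + (-346 + 2*(-118)) = 3570 + (-346 - 236) = 3570 - 582 = 2988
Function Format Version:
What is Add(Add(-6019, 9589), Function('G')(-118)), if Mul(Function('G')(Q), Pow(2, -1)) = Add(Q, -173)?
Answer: 2988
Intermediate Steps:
Function('G')(Q) = Add(-346, Mul(2, Q)) (Function('G')(Q) = Mul(2, Add(Q, -173)) = Mul(2, Add(-173, Q)) = Add(-346, Mul(2, Q)))
Add(Add(-6019, 9589), Function('G')(-118)) = Add(Add(-6019, 9589), Add(-346, Mul(2, -118))) = Add(3570, Add(-346, -236)) = Add(3570, -582) = 2988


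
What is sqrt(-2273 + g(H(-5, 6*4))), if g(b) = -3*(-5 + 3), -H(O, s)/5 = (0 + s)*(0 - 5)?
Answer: I*sqrt(2267) ≈ 47.613*I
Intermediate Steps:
H(O, s) = 25*s (H(O, s) = -5*(0 + s)*(0 - 5) = -5*s*(-5) = -(-25)*s = 25*s)
g(b) = 6 (g(b) = -3*(-2) = 6)
sqrt(-2273 + g(H(-5, 6*4))) = sqrt(-2273 + 6) = sqrt(-2267) = I*sqrt(2267)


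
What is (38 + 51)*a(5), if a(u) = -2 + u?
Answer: 267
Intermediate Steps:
(38 + 51)*a(5) = (38 + 51)*(-2 + 5) = 89*3 = 267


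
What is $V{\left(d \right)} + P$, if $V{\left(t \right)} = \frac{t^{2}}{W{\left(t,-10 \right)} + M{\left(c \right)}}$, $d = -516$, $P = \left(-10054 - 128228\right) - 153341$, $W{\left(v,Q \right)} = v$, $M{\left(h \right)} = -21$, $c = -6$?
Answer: $- \frac{52289269}{179} \approx -2.9212 \cdot 10^{5}$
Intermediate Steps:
$P = -291623$ ($P = -138282 - 153341 = -291623$)
$V{\left(t \right)} = \frac{t^{2}}{-21 + t}$ ($V{\left(t \right)} = \frac{t^{2}}{t - 21} = \frac{t^{2}}{-21 + t}$)
$V{\left(d \right)} + P = \frac{\left(-516\right)^{2}}{-21 - 516} - 291623 = \frac{266256}{-537} - 291623 = 266256 \left(- \frac{1}{537}\right) - 291623 = - \frac{88752}{179} - 291623 = - \frac{52289269}{179}$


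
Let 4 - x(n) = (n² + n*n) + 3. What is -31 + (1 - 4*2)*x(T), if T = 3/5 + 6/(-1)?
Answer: 9256/25 ≈ 370.24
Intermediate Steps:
T = -27/5 (T = 3*(⅕) + 6*(-1) = ⅗ - 6 = -27/5 ≈ -5.4000)
x(n) = 1 - 2*n² (x(n) = 4 - ((n² + n*n) + 3) = 4 - ((n² + n²) + 3) = 4 - (2*n² + 3) = 4 - (3 + 2*n²) = 4 + (-3 - 2*n²) = 1 - 2*n²)
-31 + (1 - 4*2)*x(T) = -31 + (1 - 4*2)*(1 - 2*(-27/5)²) = -31 + (1 - 8)*(1 - 2*729/25) = -31 - 7*(1 - 1458/25) = -31 - 7*(-1433/25) = -31 + 10031/25 = 9256/25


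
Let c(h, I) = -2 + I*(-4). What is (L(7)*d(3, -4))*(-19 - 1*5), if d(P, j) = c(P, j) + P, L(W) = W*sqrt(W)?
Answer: -2856*sqrt(7) ≈ -7556.3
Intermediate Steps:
L(W) = W**(3/2)
c(h, I) = -2 - 4*I
d(P, j) = -2 + P - 4*j (d(P, j) = (-2 - 4*j) + P = -2 + P - 4*j)
(L(7)*d(3, -4))*(-19 - 1*5) = (7**(3/2)*(-2 + 3 - 4*(-4)))*(-19 - 1*5) = ((7*sqrt(7))*(-2 + 3 + 16))*(-19 - 5) = ((7*sqrt(7))*17)*(-24) = (119*sqrt(7))*(-24) = -2856*sqrt(7)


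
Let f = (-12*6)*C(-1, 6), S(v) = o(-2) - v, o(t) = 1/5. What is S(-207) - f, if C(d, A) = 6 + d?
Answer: 2836/5 ≈ 567.20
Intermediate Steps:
o(t) = 1/5
S(v) = 1/5 - v
f = -360 (f = (-12*6)*(6 - 1) = -72*5 = -360)
S(-207) - f = (1/5 - 1*(-207)) - 1*(-360) = (1/5 + 207) + 360 = 1036/5 + 360 = 2836/5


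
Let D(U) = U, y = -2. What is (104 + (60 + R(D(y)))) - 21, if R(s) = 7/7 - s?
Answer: 146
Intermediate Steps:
R(s) = 1 - s (R(s) = 7*(1/7) - s = 1 - s)
(104 + (60 + R(D(y)))) - 21 = (104 + (60 + (1 - 1*(-2)))) - 21 = (104 + (60 + (1 + 2))) - 21 = (104 + (60 + 3)) - 21 = (104 + 63) - 21 = 167 - 21 = 146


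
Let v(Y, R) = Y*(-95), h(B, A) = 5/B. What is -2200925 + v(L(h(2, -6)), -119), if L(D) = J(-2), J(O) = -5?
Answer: -2200450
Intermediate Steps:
L(D) = -5
v(Y, R) = -95*Y
-2200925 + v(L(h(2, -6)), -119) = -2200925 - 95*(-5) = -2200925 + 475 = -2200450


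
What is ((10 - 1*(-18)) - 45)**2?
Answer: 289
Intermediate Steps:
((10 - 1*(-18)) - 45)**2 = ((10 + 18) - 45)**2 = (28 - 45)**2 = (-17)**2 = 289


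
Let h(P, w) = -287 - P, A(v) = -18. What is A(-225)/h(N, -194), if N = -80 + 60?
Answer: 6/89 ≈ 0.067416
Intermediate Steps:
N = -20
A(-225)/h(N, -194) = -18/(-287 - 1*(-20)) = -18/(-287 + 20) = -18/(-267) = -18*(-1/267) = 6/89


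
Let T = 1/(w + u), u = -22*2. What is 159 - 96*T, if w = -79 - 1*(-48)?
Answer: 4007/25 ≈ 160.28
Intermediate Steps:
u = -44
w = -31 (w = -79 + 48 = -31)
T = -1/75 (T = 1/(-31 - 44) = 1/(-75) = -1/75 ≈ -0.013333)
159 - 96*T = 159 - 96*(-1/75) = 159 + 32/25 = 4007/25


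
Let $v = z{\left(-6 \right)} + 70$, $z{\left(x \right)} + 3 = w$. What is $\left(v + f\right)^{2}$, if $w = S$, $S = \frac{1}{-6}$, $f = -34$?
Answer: $\frac{38809}{36} \approx 1078.0$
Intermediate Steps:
$S = - \frac{1}{6} \approx -0.16667$
$w = - \frac{1}{6} \approx -0.16667$
$z{\left(x \right)} = - \frac{19}{6}$ ($z{\left(x \right)} = -3 - \frac{1}{6} = - \frac{19}{6}$)
$v = \frac{401}{6}$ ($v = - \frac{19}{6} + 70 = \frac{401}{6} \approx 66.833$)
$\left(v + f\right)^{2} = \left(\frac{401}{6} - 34\right)^{2} = \left(\frac{197}{6}\right)^{2} = \frac{38809}{36}$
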